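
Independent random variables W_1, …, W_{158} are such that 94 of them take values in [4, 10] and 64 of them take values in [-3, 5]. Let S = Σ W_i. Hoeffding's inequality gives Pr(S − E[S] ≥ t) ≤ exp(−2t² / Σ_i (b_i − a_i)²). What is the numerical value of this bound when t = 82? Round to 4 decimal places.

0.1657

Σ(b_i − a_i)² = 94·6² + 64·8² = 7480.
Exponent = 2·82² / 7480 = 1.79786.
Bound = exp(−1.79786) = 0.16565.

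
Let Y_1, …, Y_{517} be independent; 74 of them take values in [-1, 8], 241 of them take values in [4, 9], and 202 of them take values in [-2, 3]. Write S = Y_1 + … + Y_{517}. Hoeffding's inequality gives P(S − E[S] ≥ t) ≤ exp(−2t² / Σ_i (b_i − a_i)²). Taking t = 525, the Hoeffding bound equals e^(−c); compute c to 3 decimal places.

32.295

Σ(b_i − a_i)² = 74·9² + 241·5² + 202·5² = 17069.
c = 2t² / 17069 = 2·525² / 17069 = 32.2954.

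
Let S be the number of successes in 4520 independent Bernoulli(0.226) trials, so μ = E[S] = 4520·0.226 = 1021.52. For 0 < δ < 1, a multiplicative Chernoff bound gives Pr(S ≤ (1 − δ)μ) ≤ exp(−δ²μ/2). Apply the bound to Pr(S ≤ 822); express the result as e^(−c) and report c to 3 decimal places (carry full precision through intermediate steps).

19.485

Write 822 = (1 − δ)μ, so δ = 1 − 822/1021.52 = 0.1953168…
Then the exponent is δ²μ/2 = (μ − 822)²/(2μ) = 19.484802.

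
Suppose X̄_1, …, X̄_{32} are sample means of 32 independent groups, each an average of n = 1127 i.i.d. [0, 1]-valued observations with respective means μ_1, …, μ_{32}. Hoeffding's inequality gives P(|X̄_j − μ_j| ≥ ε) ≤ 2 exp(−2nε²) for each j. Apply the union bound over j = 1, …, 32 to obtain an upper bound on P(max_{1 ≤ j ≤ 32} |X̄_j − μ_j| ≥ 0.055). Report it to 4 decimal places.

0.0700

Per-experiment Hoeffding bound: 2·exp(−2·1127·0.055²) = 2·exp(−6.81835) = 0.002187.
Union bound over 32 events: 32·0.002187 = 0.06999.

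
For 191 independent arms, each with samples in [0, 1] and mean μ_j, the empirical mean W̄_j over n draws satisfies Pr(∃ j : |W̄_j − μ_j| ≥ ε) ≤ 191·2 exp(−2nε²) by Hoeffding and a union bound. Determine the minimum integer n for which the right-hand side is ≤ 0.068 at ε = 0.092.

511

Need 2·191·exp(−2nε²) ≤ 0.068, i.e. exp(−2nε²) ≤ 0.068/382.
So 2nε² ≥ ln(382/0.068) = 8.633668.
Hence n ≥ 8.633668/(2·0.092²) = 510.023.
The smallest integer n is 511.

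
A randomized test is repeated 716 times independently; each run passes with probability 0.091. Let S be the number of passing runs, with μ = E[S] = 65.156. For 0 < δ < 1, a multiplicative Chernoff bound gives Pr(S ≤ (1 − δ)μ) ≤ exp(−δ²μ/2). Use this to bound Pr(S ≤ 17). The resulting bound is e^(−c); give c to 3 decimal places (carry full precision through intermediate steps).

17.796

Write 17 = (1 − δ)μ, so δ = 1 − 17/65.156 = 0.7390877…
Then the exponent is δ²μ/2 = (μ − 17)²/(2μ) = 17.795754.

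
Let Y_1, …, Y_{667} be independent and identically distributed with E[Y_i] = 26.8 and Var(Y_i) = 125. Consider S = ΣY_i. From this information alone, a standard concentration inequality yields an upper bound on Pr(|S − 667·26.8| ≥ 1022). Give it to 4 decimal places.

With mean and variance of each term known, Chebyshev's inequality bounds the deviation of the sum (or sample mean).
Var(S) = n·Var(Y_i) = 667·125 = 83375.
Chebyshev: Pr(|S − 667·26.8| ≥ 1022) ≤ Var(S)/1022² = 83375/1044484 = 0.0798.

0.0798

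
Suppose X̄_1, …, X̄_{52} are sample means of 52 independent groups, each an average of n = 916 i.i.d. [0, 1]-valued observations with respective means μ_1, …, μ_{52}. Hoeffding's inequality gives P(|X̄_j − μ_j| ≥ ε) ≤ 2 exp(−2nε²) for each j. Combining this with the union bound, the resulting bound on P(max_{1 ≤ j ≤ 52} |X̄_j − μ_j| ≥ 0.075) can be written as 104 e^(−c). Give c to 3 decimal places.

Union bound over the 52 events: P(max_{1 ≤ j ≤ 52} |X̄_j − μ_j| ≥ 0.075) ≤ 52·2·exp(−2nε²) = 104 exp(−2·916·0.075²).
So c = 2·916·0.075² = 10.3050.

10.305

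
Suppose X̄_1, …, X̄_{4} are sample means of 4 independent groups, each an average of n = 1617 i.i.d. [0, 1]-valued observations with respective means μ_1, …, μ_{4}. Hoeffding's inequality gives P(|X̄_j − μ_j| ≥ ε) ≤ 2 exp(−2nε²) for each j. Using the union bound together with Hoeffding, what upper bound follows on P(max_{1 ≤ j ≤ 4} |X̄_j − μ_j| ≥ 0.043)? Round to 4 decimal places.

0.0202

Per-experiment Hoeffding bound: 2·exp(−2·1617·0.043²) = 2·exp(−5.97967) = 0.0050593.
Union bound over 4 events: 4·0.0050593 = 0.02024.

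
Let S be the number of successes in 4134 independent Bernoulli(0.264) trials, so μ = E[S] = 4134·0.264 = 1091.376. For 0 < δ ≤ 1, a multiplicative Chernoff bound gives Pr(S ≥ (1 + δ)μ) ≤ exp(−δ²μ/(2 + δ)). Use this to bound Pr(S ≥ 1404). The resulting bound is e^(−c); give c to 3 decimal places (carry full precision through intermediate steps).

Write 1404 = (1 + δ)μ, so δ = 1404/1091.376 − 1 = 0.2864494…
Then the exponent is δ²μ/(2 + δ) = (1404 − μ)² / (μ·(2 + δ)) = 39.165947.

39.166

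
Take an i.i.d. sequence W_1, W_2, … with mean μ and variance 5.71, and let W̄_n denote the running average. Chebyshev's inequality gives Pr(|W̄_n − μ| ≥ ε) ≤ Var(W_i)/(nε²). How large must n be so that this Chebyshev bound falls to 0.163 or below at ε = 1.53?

Require 5.71/(n·1.53²) ≤ 0.163, i.e. n ≥ 5.71/(0.163·1.53²) = 14.965.
The smallest integer n is 15.

15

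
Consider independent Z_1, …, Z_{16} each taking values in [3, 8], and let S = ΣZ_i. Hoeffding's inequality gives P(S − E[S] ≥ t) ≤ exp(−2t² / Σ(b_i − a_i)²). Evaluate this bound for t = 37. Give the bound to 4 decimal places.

Σ(b_i − a_i)² = 16·(5)² = 400.
Exponent = 2·37²/400 = 6.8450.
Bound = exp(−6.8450) = 0.00106.

0.0011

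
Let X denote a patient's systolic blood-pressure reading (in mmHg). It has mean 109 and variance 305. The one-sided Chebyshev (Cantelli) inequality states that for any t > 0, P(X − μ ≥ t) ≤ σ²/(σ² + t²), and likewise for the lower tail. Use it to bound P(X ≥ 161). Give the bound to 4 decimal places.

Here σ² = 305 and t = 52, so σ² + t² = 3009.
Cantelli's bound: 305/3009 = 0.1014.

0.1014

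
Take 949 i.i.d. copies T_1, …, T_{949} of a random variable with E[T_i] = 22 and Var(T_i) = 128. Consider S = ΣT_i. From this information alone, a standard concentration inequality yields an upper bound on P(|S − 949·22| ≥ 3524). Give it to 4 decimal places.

With mean and variance of each term known, Chebyshev's inequality bounds the deviation of the sum (or sample mean).
Var(S) = n·Var(T_i) = 949·128 = 121472.
Chebyshev: P(|S − 949·22| ≥ 3524) ≤ Var(S)/3524² = 121472/12418576 = 0.0098.

0.0098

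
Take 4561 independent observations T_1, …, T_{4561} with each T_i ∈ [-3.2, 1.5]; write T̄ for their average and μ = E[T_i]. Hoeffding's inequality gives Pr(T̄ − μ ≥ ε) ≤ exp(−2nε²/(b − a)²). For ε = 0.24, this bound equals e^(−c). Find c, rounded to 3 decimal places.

23.786

c = 2nε²/(b − a)² = 2·4561·0.24² / 4.7² = 23.7857.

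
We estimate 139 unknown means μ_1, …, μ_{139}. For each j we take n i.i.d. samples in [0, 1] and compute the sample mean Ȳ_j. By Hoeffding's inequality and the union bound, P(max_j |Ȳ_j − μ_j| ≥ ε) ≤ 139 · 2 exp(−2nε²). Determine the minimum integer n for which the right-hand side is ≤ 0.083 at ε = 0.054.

Need 2·139·exp(−2nε²) ≤ 0.083, i.e. exp(−2nε²) ≤ 0.083/278.
So 2nε² ≥ ln(278/0.083) = 8.116536.
Hence n ≥ 8.116536/(2·0.054²) = 1391.724.
The smallest integer n is 1392.

1392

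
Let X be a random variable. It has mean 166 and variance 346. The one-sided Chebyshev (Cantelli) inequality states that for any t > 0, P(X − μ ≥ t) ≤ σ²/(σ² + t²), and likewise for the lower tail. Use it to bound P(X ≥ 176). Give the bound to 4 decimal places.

Here σ² = 346 and t = 10, so σ² + t² = 446.
Cantelli's bound: 346/446 = 0.7758.

0.7758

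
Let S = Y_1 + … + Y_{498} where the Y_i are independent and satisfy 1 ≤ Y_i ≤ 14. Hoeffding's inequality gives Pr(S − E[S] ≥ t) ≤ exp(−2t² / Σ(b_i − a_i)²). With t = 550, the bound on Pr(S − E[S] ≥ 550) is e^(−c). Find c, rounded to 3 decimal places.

Σ(b_i − a_i)² = 498·(13)² = 84162.
c = 2t²/84162 = 2·550²/84162 = 7.1885.

7.189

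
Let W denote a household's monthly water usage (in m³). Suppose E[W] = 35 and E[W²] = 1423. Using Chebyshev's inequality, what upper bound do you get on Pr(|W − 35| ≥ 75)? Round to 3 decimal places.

Var(W) = E[W²] − (E[W])² = 1423 − 1225 = 198.
Chebyshev's inequality: Pr(|W − μ| ≥ t) ≤ Var(W)/t² = 198/5625 = 0.0352.

0.035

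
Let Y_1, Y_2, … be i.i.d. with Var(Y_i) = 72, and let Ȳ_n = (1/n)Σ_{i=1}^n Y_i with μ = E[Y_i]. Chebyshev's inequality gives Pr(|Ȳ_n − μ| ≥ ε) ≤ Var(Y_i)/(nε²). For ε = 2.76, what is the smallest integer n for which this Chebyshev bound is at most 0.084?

113

Require 72/(n·2.76²) ≤ 0.084, i.e. n ≥ 72/(0.084·2.76²) = 112.521.
The smallest integer n is 113.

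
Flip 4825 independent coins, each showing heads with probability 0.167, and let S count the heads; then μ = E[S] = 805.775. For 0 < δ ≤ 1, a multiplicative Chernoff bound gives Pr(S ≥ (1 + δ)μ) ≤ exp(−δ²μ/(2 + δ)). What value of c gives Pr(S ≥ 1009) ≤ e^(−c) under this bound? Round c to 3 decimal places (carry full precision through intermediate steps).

Write 1009 = (1 + δ)μ, so δ = 1009/805.775 − 1 = 0.2522106…
Then the exponent is δ²μ/(2 + δ) = (1009 − μ)² / (μ·(2 + δ)) = 22.757863.

22.758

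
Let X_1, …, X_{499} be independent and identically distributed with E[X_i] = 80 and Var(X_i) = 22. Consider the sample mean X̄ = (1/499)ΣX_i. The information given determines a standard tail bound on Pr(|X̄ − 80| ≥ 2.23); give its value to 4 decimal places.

With mean and variance of each term known, Chebyshev's inequality bounds the deviation of the sum (or sample mean).
Var(X̄) = Var(X_i)/n = 22/499 = 0.044088.
Chebyshev: Pr(|X̄ − 80| ≥ 2.23) ≤ Var(X̄)/(2.23)² = 22/(499·2.23²) = 0.0089.

0.0089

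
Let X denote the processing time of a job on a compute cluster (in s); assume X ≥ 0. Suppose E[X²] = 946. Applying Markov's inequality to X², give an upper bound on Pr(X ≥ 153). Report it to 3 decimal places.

Since X ≥ 0, the event {X ≥ 153} is the same as {X² ≥ 23409}.
Markov's inequality applied to X² gives Pr(X² ≥ 23409) ≤ E[X²]/23409 = 946/23409 = 0.0404.

0.040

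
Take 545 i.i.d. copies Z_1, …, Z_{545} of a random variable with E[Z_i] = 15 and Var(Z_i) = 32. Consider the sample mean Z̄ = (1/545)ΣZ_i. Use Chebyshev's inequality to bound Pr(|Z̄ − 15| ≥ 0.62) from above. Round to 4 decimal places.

Var(Z̄) = Var(Z_i)/n = 32/545 = 0.058716.
Chebyshev: Pr(|Z̄ − 15| ≥ 0.62) ≤ Var(Z̄)/(0.62)² = 32/(545·0.62²) = 0.1527.

0.1527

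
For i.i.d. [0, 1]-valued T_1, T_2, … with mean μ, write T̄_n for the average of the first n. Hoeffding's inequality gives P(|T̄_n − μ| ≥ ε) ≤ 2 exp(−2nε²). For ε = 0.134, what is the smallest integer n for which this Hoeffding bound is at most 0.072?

93

Require 2·exp(−2nε²) ≤ 0.072, i.e. 2nε² ≥ ln(2/0.072) = 3.324236.
So n ≥ 3.324236 / (2·0.134²) = 92.566.
The smallest integer n is 93.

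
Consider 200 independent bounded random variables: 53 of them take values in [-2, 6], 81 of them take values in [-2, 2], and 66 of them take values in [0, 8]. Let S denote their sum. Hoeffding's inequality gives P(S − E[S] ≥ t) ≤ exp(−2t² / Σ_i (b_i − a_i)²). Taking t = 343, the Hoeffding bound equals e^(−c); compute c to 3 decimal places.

26.402

Σ(b_i − a_i)² = 53·8² + 81·4² + 66·8² = 8912.
c = 2t² / 8912 = 2·343² / 8912 = 26.4024.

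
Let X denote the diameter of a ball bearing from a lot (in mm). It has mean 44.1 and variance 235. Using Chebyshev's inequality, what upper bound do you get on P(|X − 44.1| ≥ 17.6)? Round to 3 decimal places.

Chebyshev: P(|X − μ| ≥ t) ≤ Var(X)/t².
Bound = 235 / 309.76 = 0.7587.

0.759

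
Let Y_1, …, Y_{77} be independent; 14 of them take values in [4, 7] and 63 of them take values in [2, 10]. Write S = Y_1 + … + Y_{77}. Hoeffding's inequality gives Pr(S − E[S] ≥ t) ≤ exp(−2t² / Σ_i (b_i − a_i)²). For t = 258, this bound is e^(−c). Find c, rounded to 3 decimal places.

32.017

Σ(b_i − a_i)² = 14·3² + 63·8² = 4158.
c = 2t² / 4158 = 2·258² / 4158 = 32.0173.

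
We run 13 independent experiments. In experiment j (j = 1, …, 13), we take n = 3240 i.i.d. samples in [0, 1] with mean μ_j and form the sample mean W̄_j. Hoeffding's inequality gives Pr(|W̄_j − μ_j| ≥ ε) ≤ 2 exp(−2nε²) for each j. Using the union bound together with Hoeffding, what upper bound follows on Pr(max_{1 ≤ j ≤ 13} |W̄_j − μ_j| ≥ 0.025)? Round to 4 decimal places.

0.4530

Per-experiment Hoeffding bound: 2·exp(−2·3240·0.025²) = 2·exp(−4.05000) = 0.034845.
Union bound over 13 events: 13·0.034845 = 0.45298.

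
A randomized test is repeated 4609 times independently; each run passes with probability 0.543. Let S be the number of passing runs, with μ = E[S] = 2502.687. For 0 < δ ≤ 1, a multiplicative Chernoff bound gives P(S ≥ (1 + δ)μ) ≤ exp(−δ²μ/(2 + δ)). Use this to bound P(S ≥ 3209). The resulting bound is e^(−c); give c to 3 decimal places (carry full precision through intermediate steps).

87.343

Write 3209 = (1 + δ)μ, so δ = 3209/2502.687 − 1 = 0.2822219…
Then the exponent is δ²μ/(2 + δ) = (3209 − μ)² / (μ·(2 + δ)) = 87.343381.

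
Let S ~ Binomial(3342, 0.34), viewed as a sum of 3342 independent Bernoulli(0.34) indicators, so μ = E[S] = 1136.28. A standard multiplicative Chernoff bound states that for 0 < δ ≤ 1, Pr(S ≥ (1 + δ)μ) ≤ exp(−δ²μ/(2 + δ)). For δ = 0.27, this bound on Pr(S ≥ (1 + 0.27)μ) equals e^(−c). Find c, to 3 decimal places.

36.491

c = δ²μ/(2 + δ) = 0.27²·1136.28/(2 + 0.27) = 36.4911.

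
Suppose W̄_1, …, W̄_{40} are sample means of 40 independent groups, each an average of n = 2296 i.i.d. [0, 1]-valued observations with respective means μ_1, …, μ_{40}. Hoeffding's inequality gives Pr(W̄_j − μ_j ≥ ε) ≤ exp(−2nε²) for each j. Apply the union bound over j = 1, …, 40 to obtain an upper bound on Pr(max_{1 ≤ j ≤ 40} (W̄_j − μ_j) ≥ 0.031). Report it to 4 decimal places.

0.4848

Per-experiment Hoeffding bound: exp(−2·2296·0.031²) = exp(−4.41291) = 0.01212.
Union bound over 40 events: 40·0.01212 = 0.48479.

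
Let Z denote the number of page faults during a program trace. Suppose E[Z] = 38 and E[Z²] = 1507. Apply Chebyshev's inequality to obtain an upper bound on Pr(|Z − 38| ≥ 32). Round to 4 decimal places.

0.0615

Var(Z) = E[Z²] − (E[Z])² = 1507 − 1444 = 63.
Chebyshev's inequality: Pr(|Z − μ| ≥ t) ≤ Var(Z)/t² = 63/1024 = 0.0615.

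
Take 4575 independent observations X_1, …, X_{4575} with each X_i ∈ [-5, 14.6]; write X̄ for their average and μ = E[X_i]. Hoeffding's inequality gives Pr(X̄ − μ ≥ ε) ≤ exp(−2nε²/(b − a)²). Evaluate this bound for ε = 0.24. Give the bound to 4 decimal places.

Exponent: 2nε²/(b − a)² = 2·4575·0.24² / 19.6² = 1.37193.
Bound = exp(−1.37193) = 0.25362.

0.2536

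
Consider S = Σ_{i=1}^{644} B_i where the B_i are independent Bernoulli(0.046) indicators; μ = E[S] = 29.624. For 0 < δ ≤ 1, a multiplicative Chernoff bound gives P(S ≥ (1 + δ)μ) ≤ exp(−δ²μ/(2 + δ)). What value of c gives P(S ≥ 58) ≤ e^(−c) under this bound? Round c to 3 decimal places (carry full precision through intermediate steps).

9.189

Write 58 = (1 + δ)μ, so δ = 58/29.624 − 1 = 0.957872…
Then the exponent is δ²μ/(2 + δ) = (58 − μ)² / (μ·(2 + δ)) = 9.189233.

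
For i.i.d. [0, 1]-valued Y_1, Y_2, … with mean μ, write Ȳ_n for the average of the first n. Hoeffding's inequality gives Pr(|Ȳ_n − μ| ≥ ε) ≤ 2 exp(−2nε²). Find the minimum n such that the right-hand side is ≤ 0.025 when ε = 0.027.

3006

Require 2·exp(−2nε²) ≤ 0.025, i.e. 2nε² ≥ ln(2/0.025) = 4.382027.
So n ≥ 4.382027 / (2·0.027²) = 3005.505.
The smallest integer n is 3006.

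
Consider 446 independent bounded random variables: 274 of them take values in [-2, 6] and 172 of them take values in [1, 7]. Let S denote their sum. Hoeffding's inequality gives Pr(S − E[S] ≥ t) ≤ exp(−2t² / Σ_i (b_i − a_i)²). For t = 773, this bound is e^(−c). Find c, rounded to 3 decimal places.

50.365

Σ(b_i − a_i)² = 274·8² + 172·6² = 23728.
c = 2t² / 23728 = 2·773² / 23728 = 50.3649.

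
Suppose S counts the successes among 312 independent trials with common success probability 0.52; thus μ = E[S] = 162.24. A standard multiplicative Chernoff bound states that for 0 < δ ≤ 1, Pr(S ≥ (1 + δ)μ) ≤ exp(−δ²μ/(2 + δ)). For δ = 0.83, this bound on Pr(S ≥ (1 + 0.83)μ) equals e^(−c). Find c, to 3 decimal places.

39.494

c = δ²μ/(2 + δ) = 0.83²·162.24/(2 + 0.83) = 39.4937.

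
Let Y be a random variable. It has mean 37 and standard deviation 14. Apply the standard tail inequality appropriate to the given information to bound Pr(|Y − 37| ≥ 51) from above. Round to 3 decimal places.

Mean and variance are known, so Chebyshev's inequality applies.
Chebyshev: Pr(|Y − μ| ≥ t) ≤ Var(Y)/t².
Var(Y) = σ² = 14² = 196.
Bound = 196 / 2601 = 0.0754.

0.075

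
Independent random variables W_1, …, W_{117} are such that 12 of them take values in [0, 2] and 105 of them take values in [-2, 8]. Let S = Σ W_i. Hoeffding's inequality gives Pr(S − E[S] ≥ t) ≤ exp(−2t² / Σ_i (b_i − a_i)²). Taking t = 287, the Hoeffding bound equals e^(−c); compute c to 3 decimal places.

Σ(b_i − a_i)² = 12·2² + 105·10² = 10548.
c = 2t² / 10548 = 2·287² / 10548 = 15.6179.

15.618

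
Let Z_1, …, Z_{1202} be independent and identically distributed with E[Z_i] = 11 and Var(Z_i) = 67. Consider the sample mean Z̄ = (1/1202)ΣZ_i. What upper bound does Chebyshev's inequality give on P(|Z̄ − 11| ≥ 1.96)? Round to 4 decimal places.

0.0145

Var(Z̄) = Var(Z_i)/n = 67/1202 = 0.05574.
Chebyshev: P(|Z̄ − 11| ≥ 1.96) ≤ Var(Z̄)/(1.96)² = 67/(1202·1.96²) = 0.0145.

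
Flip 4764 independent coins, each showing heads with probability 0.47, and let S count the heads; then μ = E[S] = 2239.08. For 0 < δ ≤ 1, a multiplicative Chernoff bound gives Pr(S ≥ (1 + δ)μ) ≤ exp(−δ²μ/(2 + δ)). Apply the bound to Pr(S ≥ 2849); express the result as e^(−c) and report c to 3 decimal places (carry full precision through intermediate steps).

Write 2849 = (1 + δ)μ, so δ = 2849/2239.08 − 1 = 0.2723976…
Then the exponent is δ²μ/(2 + δ) = (2849 − μ)² / (μ·(2 + δ)) = 73.112531.

73.113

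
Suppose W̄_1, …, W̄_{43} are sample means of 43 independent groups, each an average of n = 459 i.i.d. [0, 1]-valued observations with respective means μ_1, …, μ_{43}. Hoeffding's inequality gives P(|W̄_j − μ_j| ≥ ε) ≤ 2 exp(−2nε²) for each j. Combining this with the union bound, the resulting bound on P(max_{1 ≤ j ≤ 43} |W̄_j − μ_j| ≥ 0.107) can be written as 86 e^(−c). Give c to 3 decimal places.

10.510

Union bound over the 43 events: P(max_{1 ≤ j ≤ 43} |W̄_j − μ_j| ≥ 0.107) ≤ 43·2·exp(−2nε²) = 86 exp(−2·459·0.107²).
So c = 2·459·0.107² = 10.5102.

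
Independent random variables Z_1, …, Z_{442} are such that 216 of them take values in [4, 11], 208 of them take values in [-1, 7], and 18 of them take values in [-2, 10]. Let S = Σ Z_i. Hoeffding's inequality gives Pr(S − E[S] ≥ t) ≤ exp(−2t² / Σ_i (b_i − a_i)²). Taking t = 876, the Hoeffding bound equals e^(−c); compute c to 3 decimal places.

57.941

Σ(b_i − a_i)² = 216·7² + 208·8² + 18·12² = 26488.
c = 2t² / 26488 = 2·876² / 26488 = 57.9414.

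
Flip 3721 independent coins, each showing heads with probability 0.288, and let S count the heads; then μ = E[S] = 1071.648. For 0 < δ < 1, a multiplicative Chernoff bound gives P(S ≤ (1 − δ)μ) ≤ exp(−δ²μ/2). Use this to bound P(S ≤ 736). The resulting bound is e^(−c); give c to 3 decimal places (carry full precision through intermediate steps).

Write 736 = (1 − δ)μ, so δ = 1 − 736/1071.648 = 0.3132073…
Then the exponent is δ²μ/2 = (μ − 736)²/(2μ) = 52.563706.

52.564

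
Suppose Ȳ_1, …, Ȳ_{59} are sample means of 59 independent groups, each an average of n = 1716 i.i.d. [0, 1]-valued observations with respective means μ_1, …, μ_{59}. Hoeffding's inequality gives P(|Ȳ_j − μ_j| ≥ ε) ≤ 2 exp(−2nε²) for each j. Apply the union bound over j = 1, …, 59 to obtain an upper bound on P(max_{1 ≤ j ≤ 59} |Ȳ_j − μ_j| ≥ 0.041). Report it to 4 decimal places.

0.3684

Per-experiment Hoeffding bound: 2·exp(−2·1716·0.041²) = 2·exp(−5.76919) = 0.0062446.
Union bound over 59 events: 59·0.0062446 = 0.36843.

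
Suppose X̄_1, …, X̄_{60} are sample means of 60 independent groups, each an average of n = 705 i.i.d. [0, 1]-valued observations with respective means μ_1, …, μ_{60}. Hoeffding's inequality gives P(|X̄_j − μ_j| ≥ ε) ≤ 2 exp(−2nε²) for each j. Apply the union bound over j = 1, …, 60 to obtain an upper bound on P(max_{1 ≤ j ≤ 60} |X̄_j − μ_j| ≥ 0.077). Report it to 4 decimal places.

0.0281

Per-experiment Hoeffding bound: 2·exp(−2·705·0.077²) = 2·exp(−8.35989) = 0.00046814.
Union bound over 60 events: 60·0.00046814 = 0.02809.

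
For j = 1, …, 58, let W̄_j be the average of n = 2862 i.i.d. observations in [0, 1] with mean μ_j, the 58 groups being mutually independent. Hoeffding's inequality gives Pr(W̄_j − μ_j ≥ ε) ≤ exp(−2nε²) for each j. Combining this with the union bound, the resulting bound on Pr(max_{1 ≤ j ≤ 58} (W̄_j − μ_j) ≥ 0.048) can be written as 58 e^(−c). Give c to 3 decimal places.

13.188

Union bound over the 58 events: Pr(max_{1 ≤ j ≤ 58} (W̄_j − μ_j) ≥ 0.048) ≤ 58·exp(−2nε²) = 58 exp(−2·2862·0.048²).
So c = 2·2862·0.048² = 13.1881.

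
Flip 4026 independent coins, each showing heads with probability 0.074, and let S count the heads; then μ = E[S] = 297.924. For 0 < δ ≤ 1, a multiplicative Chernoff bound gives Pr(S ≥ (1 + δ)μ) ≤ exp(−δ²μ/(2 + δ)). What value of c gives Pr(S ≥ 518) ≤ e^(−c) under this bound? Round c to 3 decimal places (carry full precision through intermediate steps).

Write 518 = (1 + δ)μ, so δ = 518/297.924 − 1 = 0.7386985…
Then the exponent is δ²μ/(2 + δ) = (518 − μ)² / (μ·(2 + δ)) = 59.360242.

59.360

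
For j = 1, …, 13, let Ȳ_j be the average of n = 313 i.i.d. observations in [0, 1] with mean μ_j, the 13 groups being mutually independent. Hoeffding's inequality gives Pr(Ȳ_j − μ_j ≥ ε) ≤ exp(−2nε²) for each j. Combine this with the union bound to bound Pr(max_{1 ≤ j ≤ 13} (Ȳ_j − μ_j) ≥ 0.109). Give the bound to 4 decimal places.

0.0077

Per-experiment Hoeffding bound: exp(−2·313·0.109²) = exp(−7.43751) = 0.00058875.
Union bound over 13 events: 13·0.00058875 = 0.00765.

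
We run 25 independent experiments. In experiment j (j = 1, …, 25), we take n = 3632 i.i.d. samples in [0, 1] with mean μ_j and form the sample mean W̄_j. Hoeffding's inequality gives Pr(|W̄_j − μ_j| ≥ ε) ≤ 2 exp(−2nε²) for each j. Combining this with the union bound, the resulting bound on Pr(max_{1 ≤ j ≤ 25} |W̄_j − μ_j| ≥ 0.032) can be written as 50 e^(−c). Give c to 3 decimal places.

7.438

Union bound over the 25 events: Pr(max_{1 ≤ j ≤ 25} |W̄_j − μ_j| ≥ 0.032) ≤ 25·2·exp(−2nε²) = 50 exp(−2·3632·0.032²).
So c = 2·3632·0.032² = 7.4383.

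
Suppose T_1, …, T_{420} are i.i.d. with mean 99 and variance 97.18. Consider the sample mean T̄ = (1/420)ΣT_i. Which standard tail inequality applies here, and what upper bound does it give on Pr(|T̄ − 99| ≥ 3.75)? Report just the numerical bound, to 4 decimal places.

With mean and variance of each term known, Chebyshev's inequality bounds the deviation of the sum (or sample mean).
Var(T̄) = Var(T_i)/n = 97.18/420 = 0.23138.
Chebyshev: Pr(|T̄ − 99| ≥ 3.75) ≤ Var(T̄)/(3.75)² = 97.18/(420·3.75²) = 0.0165.

0.0165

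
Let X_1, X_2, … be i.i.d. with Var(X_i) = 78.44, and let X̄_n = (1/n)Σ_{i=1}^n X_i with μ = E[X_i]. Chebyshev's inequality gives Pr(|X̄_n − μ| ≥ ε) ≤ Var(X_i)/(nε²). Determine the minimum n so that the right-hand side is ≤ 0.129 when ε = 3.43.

52

Require 78.44/(n·3.43²) ≤ 0.129, i.e. n ≥ 78.44/(0.129·3.43²) = 51.684.
The smallest integer n is 52.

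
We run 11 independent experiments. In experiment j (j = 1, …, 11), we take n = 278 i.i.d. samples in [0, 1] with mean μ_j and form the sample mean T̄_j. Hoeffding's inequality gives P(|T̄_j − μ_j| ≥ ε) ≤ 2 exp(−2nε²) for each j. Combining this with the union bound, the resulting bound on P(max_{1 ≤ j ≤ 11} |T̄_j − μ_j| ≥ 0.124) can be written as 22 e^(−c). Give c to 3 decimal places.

Union bound over the 11 events: P(max_{1 ≤ j ≤ 11} |T̄_j − μ_j| ≥ 0.124) ≤ 11·2·exp(−2nε²) = 22 exp(−2·278·0.124²).
So c = 2·278·0.124² = 8.5491.

8.549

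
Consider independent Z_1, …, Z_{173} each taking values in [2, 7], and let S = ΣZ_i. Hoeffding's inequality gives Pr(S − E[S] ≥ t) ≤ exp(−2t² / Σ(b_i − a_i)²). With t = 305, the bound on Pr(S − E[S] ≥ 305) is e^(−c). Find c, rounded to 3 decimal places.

43.017

Σ(b_i − a_i)² = 173·(5)² = 4325.
c = 2t²/4325 = 2·305²/4325 = 43.0173.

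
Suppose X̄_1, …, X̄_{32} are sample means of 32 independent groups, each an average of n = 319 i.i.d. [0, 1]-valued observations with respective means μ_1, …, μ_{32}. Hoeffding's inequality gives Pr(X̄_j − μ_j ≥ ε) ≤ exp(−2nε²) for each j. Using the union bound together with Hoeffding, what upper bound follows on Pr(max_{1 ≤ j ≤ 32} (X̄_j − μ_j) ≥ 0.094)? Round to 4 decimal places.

0.1140

Per-experiment Hoeffding bound: exp(−2·319·0.094²) = exp(−5.63737) = 0.0035622.
Union bound over 32 events: 32·0.0035622 = 0.11399.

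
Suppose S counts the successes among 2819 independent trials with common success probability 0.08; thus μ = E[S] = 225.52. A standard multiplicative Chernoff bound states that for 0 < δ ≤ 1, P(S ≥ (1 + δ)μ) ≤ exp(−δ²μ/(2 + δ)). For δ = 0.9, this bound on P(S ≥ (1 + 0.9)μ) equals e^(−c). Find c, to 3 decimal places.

62.990

c = δ²μ/(2 + δ) = 0.9²·225.52/(2 + 0.9) = 62.9901.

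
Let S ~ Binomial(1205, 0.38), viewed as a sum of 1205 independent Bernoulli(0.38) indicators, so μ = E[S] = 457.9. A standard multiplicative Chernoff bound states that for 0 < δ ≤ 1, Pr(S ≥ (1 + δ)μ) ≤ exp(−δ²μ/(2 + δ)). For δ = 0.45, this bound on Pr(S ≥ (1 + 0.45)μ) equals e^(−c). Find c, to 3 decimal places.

c = δ²μ/(2 + δ) = 0.45²·457.9/(2 + 0.45) = 37.8468.

37.847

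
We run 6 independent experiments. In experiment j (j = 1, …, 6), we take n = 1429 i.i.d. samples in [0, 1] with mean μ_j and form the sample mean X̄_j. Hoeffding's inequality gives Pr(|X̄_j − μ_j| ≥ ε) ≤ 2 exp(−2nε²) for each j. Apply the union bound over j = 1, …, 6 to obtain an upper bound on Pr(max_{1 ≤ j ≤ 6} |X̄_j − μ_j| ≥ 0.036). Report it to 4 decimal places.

0.2955

Per-experiment Hoeffding bound: 2·exp(−2·1429·0.036²) = 2·exp(−3.70397) = 0.049251.
Union bound over 6 events: 6·0.049251 = 0.29551.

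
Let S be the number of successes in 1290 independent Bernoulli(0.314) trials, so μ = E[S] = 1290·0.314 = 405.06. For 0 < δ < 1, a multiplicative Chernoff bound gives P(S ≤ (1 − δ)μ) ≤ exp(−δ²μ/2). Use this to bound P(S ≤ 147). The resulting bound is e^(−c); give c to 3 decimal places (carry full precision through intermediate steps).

Write 147 = (1 − δ)μ, so δ = 1 − 147/405.06 = 0.6370908…
Then the exponent is δ²μ/2 = (μ − 147)²/(2μ) = 82.203826.

82.204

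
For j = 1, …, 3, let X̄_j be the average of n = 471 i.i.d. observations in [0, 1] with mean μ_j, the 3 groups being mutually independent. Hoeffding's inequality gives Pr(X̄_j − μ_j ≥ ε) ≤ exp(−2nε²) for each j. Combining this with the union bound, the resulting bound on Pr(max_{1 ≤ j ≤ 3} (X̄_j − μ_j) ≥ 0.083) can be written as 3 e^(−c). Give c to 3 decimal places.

Union bound over the 3 events: Pr(max_{1 ≤ j ≤ 3} (X̄_j − μ_j) ≥ 0.083) ≤ 3·exp(−2nε²) = 3 exp(−2·471·0.083²).
So c = 2·471·0.083² = 6.4894.

6.489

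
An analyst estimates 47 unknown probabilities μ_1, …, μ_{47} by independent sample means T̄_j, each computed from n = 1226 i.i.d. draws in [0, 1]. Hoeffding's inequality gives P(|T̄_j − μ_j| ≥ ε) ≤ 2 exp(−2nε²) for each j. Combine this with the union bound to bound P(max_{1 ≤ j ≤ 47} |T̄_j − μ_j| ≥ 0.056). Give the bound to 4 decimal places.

Per-experiment Hoeffding bound: 2·exp(−2·1226·0.056²) = 2·exp(−7.68947) = 0.00091524.
Union bound over 47 events: 47·0.00091524 = 0.04302.

0.0430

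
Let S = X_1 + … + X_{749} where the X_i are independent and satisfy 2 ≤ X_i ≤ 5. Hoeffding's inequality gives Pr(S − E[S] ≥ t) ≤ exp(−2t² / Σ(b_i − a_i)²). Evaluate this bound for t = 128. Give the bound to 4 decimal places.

Σ(b_i − a_i)² = 749·(3)² = 6741.
Exponent = 2·128²/6741 = 4.8610.
Bound = exp(−4.8610) = 0.00774.

0.0077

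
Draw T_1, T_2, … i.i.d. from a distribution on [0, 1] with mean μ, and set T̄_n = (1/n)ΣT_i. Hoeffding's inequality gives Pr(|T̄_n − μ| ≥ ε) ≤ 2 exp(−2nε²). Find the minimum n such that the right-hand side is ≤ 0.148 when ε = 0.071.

259

Require 2·exp(−2nε²) ≤ 0.148, i.e. 2nε² ≥ ln(2/0.148) = 2.603690.
So n ≥ 2.603690 / (2·0.071²) = 258.251.
The smallest integer n is 259.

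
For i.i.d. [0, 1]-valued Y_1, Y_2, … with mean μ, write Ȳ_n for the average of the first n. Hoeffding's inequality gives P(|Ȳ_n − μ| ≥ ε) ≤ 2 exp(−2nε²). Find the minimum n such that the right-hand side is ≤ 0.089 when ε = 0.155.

Require 2·exp(−2nε²) ≤ 0.089, i.e. 2nε² ≥ ln(2/0.089) = 3.112266.
So n ≥ 3.112266 / (2·0.155²) = 64.771.
The smallest integer n is 65.

65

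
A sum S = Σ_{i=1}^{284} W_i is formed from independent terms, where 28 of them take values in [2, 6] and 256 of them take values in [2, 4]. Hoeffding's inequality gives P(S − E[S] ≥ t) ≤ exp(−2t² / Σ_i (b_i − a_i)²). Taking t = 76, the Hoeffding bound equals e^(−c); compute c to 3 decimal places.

7.848

Σ(b_i − a_i)² = 28·4² + 256·2² = 1472.
c = 2t² / 1472 = 2·76² / 1472 = 7.8478.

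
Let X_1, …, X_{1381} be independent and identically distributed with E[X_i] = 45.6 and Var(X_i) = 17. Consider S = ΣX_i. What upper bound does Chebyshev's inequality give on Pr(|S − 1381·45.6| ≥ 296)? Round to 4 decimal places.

0.2680

Var(S) = n·Var(X_i) = 1381·17 = 23477.
Chebyshev: Pr(|S − 1381·45.6| ≥ 296) ≤ Var(S)/296² = 23477/87616 = 0.2680.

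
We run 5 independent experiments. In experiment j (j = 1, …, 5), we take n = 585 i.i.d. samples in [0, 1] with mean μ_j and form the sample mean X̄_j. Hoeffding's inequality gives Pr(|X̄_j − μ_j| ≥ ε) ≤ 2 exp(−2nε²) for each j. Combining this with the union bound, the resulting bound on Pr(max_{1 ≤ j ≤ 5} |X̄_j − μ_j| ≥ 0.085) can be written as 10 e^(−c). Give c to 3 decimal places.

8.453

Union bound over the 5 events: Pr(max_{1 ≤ j ≤ 5} |X̄_j − μ_j| ≥ 0.085) ≤ 5·2·exp(−2nε²) = 10 exp(−2·585·0.085²).
So c = 2·585·0.085² = 8.4533.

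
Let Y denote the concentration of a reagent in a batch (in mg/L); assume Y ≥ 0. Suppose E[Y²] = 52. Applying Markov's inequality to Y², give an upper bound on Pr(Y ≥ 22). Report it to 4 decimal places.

0.1074

Since Y ≥ 0, the event {Y ≥ 22} is the same as {Y² ≥ 484}.
Markov's inequality applied to Y² gives Pr(Y² ≥ 484) ≤ E[Y²]/484 = 52/484 = 0.1074.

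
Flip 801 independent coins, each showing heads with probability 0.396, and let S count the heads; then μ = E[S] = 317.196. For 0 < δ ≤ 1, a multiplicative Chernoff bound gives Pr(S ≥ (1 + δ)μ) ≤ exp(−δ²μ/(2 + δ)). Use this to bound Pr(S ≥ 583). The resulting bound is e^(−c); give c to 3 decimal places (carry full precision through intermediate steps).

Write 583 = (1 + δ)μ, so δ = 583/317.196 − 1 = 0.8379803…
Then the exponent is δ²μ/(2 + δ) = (583 − μ)² / (μ·(2 + δ)) = 78.484870.

78.485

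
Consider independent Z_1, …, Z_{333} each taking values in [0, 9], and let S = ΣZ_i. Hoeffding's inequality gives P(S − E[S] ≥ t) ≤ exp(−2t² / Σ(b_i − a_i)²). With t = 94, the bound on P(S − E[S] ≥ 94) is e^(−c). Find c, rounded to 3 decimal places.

Σ(b_i − a_i)² = 333·(9)² = 26973.
c = 2t²/26973 = 2·94²/26973 = 0.6552.

0.655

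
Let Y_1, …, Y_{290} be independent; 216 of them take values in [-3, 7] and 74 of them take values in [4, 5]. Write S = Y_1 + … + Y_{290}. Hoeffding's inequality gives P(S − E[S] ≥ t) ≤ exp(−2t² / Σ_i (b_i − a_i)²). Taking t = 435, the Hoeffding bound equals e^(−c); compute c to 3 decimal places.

Σ(b_i − a_i)² = 216·10² + 74·1² = 21674.
c = 2t² / 21674 = 2·435² / 21674 = 17.4610.

17.461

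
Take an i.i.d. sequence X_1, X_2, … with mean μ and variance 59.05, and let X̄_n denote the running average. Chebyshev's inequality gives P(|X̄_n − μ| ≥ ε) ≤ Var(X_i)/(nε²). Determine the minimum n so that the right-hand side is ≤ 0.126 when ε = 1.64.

Require 59.05/(n·1.64²) ≤ 0.126, i.e. n ≥ 59.05/(0.126·1.64²) = 174.246.
The smallest integer n is 175.

175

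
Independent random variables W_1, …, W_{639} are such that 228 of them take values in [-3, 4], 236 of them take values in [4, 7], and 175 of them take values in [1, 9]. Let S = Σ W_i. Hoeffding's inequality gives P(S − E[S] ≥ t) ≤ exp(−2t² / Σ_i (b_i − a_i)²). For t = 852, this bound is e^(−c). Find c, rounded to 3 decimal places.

Σ(b_i − a_i)² = 228·7² + 236·3² + 175·8² = 24496.
c = 2t² / 24496 = 2·852² / 24496 = 59.2671.

59.267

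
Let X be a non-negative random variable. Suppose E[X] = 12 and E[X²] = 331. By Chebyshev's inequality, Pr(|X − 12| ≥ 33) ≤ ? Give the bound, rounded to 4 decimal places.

Var(X) = E[X²] − (E[X])² = 331 − 144 = 187.
Chebyshev's inequality: Pr(|X − μ| ≥ t) ≤ Var(X)/t² = 187/1089 = 0.1717.

0.1717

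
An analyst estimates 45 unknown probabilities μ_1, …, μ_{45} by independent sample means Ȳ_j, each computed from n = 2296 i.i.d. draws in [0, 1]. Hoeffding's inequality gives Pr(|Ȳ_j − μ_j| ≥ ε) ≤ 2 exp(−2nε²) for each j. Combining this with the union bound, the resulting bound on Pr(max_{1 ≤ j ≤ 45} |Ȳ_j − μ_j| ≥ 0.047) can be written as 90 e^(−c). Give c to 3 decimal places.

10.144

Union bound over the 45 events: Pr(max_{1 ≤ j ≤ 45} |Ȳ_j − μ_j| ≥ 0.047) ≤ 45·2·exp(−2nε²) = 90 exp(−2·2296·0.047²).
So c = 2·2296·0.047² = 10.1437.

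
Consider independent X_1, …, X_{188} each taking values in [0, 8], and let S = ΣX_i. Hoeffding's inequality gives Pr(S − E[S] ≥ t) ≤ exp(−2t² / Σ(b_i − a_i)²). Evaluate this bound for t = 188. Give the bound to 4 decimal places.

Σ(b_i − a_i)² = 188·(8)² = 12032.
Exponent = 2·188²/12032 = 5.8750.
Bound = exp(−5.8750) = 0.00281.

0.0028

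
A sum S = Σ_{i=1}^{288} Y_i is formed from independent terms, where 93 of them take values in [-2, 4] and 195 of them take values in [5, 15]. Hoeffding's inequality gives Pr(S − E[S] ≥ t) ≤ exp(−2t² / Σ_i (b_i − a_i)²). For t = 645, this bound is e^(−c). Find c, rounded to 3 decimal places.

36.417

Σ(b_i − a_i)² = 93·6² + 195·10² = 22848.
c = 2t² / 22848 = 2·645² / 22848 = 36.4168.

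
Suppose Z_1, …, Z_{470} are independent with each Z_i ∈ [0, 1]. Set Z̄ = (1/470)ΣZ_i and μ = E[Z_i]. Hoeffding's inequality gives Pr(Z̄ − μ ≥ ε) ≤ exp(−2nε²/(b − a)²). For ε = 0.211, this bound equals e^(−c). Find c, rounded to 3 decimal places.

c = 2nε²/(b − a)² = 2·470·0.211² / 1² = 41.8497.

41.850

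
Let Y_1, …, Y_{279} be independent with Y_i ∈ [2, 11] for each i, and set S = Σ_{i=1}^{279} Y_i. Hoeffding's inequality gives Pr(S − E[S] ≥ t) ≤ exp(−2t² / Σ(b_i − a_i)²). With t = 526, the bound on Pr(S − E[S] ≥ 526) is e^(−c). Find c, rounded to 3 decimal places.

Σ(b_i − a_i)² = 279·(9)² = 22599.
c = 2t²/22599 = 2·526²/22599 = 24.4857.

24.486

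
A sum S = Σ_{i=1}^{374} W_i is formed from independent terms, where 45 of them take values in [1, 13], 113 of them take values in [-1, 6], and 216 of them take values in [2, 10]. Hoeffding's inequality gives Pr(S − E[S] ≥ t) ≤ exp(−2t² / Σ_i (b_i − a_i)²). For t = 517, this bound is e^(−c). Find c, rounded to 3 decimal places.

Σ(b_i − a_i)² = 45·12² + 113·7² + 216·8² = 25841.
c = 2t² / 25841 = 2·517² / 25841 = 20.6872.

20.687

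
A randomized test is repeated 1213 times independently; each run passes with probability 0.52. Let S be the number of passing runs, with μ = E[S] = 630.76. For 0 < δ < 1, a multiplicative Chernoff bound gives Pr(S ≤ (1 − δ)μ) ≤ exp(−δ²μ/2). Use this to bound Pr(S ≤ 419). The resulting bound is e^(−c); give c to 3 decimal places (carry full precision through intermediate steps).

35.546

Write 419 = (1 − δ)μ, so δ = 1 − 419/630.76 = 0.335722…
Then the exponent is δ²μ/2 = (μ − 419)²/(2μ) = 35.546244.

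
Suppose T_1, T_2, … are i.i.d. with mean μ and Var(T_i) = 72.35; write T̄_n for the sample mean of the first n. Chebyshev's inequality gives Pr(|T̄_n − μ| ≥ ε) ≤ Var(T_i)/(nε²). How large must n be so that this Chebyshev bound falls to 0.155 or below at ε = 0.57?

1437

Require 72.35/(n·0.57²) ≤ 0.155, i.e. n ≥ 72.35/(0.155·0.57²) = 1436.670.
The smallest integer n is 1437.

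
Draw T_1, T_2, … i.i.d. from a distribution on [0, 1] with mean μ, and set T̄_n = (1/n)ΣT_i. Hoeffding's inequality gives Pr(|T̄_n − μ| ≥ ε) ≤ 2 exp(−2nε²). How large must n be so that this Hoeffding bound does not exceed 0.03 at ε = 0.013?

Require 2·exp(−2nε²) ≤ 0.03, i.e. 2nε² ≥ ln(2/0.03) = 4.199705.
So n ≥ 4.199705 / (2·0.013²) = 12425.163.
The smallest integer n is 12426.

12426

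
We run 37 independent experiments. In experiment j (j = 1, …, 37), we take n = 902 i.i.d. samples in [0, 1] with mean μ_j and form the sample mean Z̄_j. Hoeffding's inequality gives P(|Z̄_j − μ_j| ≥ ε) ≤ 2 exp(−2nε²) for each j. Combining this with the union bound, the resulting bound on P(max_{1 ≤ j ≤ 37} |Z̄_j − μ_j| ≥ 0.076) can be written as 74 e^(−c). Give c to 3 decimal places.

10.420

Union bound over the 37 events: P(max_{1 ≤ j ≤ 37} |Z̄_j − μ_j| ≥ 0.076) ≤ 37·2·exp(−2nε²) = 74 exp(−2·902·0.076²).
So c = 2·902·0.076² = 10.4199.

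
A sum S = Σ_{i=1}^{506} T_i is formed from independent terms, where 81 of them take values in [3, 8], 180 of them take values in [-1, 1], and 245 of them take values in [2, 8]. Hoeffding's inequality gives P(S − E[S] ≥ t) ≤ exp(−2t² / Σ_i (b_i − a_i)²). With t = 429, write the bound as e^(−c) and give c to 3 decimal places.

Σ(b_i − a_i)² = 81·5² + 180·2² + 245·6² = 11565.
c = 2t² / 11565 = 2·429² / 11565 = 31.8272.

31.827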